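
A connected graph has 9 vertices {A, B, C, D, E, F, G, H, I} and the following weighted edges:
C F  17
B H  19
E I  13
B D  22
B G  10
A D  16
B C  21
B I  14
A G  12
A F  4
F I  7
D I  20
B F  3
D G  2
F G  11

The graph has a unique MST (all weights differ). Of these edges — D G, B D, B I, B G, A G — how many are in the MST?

2

Sort edges by weight, then run Kruskal:
D G (2): add — endpoints in different components.
B F (3): add — endpoints in different components.
A F (4): add — endpoints in different components.
F I (7): add — endpoints in different components.
B G (10): add — endpoints in different components.
F G (11): skip — F and G already connected.
A G (12): skip — A and G already connected.
E I (13): add — endpoints in different components.
B I (14): skip — B and I already connected.
A D (16): skip — A and D already connected.
C F (17): add — endpoints in different components.
B H (19): add — endpoints in different components.
MST edge set: {D G, B F, A F, F I, B G, E I, C F, B H}.
Of the listed edges, {D G, B G} are in the MST → 2.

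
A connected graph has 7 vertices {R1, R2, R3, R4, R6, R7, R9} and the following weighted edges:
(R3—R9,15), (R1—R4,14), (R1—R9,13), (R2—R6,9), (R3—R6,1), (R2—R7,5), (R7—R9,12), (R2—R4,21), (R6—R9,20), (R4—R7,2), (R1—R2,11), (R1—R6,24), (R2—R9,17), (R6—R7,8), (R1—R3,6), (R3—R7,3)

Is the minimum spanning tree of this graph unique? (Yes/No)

Yes

Kruskal's algorithm — process edges by increasing weight (ties by edge label):
R3—R6 (1): add. Components now {R7} {R1} {R9} {R4} {R3,R6} {R2}
R4—R7 (2): add. Components now {R4,R7} {R1} {R9} {R3,R6} {R2}
R3—R7 (3): add. Components now {R3,R4,R6,R7} {R1} {R9} {R2}
R2—R7 (5): add. Components now {R2,R3,R4,R6,R7} {R1} {R9}
R1—R3 (6): add. Components now {R1,R2,R3,R4,R6,R7} {R9}
R6—R7 (8): skip — R7 and R6 already connected.
R2—R6 (9): skip — R2 and R6 already connected.
R1—R2 (11): skip — R1 and R2 already connected.
R7—R9 (12): add. Components now {R1,R2,R3,R4,R6,R7,R9}
Every non-tree edge has weight strictly greater than the heaviest edge on the tree path between its endpoints, so the MST is unique.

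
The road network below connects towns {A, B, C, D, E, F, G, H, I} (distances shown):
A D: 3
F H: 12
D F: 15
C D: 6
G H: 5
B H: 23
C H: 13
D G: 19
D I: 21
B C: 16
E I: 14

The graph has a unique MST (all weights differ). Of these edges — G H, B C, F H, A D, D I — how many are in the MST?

5

Kruskal: consider edges lightest-first.
A D (3): add — endpoints in different components.
G H (5): add — endpoints in different components.
C D (6): add — endpoints in different components.
F H (12): add — endpoints in different components.
C H (13): add — endpoints in different components.
E I (14): add — endpoints in different components.
D F (15): skip — D and F already connected.
B C (16): add — endpoints in different components.
D G (19): skip — D and G already connected.
D I (21): add — endpoints in different components.
MST edge set: {A D, G H, C D, F H, C H, E I, B C, D I}.
Of the listed edges, {G H, B C, F H, A D, D I} are in the MST → 5.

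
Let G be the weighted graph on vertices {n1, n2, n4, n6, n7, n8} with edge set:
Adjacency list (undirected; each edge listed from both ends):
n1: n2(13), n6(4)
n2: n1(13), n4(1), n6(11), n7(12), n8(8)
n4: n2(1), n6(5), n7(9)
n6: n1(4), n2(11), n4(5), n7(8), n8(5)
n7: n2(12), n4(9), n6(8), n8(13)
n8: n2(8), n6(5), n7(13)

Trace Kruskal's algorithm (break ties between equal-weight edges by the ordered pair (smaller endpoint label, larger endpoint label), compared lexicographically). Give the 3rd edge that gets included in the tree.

n4-n6

Kruskal: consider edges lightest-first.
n2–n4 (1): add. Components now {n2,n4} {n6} {n1} {n8} {n7}
n1–n6 (4): add. Components now {n2,n4} {n1,n6} {n8} {n7}
n4–n6 (5): add. Components now {n1,n2,n4,n6} {n8} {n7}
n6–n8 (5): add. Components now {n1,n2,n4,n6,n8} {n7}
n2–n8 (8): skip — n2 and n8 already connected.
n6–n7 (8): add. Components now {n1,n2,n4,n6,n7,n8}
The 3rd edge added is n4–n6.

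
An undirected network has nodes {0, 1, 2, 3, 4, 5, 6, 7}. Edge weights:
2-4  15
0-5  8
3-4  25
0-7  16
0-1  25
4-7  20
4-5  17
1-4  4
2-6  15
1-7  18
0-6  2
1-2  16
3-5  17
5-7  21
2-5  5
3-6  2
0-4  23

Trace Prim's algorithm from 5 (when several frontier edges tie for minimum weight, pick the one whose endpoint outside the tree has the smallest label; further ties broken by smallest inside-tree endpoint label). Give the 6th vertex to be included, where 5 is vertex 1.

Prim's algorithm from 5:
Step 1: cheapest edge leaving the tree is 2-5 (5); add 2.
Step 2: cheapest edge leaving the tree is 0-5 (8); add 0.
Step 3: cheapest edge leaving the tree is 0-6 (2); add 6.
Step 4: cheapest edge leaving the tree is 3-6 (2); add 3.
Step 5: cheapest edge leaving the tree is 2-4 (15); add 4.
Step 6: cheapest edge leaving the tree is 1-4 (4); add 1.
Step 7: cheapest edge leaving the tree is 0-7 (16); add 7.
Vertex order: 5, 2, 0, 6, 3, 4, 1, 7. The 6th vertex is 4.

4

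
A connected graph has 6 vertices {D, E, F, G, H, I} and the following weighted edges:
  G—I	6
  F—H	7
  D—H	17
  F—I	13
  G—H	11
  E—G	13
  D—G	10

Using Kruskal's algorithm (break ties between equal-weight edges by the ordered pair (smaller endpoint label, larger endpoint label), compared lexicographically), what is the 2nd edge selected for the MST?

Kruskal: consider edges lightest-first.
G—I (6): add. Components now {D} {E} {F} {G,I} {H}
F—H (7): add. Components now {D} {E} {F,H} {G,I}
D—G (10): add. Components now {D,G,I} {E} {F,H}
G—H (11): add. Components now {D,F,G,H,I} {E}
E—G (13): add. Components now {D,E,F,G,H,I}
The 2nd edge added is F—H.

F-H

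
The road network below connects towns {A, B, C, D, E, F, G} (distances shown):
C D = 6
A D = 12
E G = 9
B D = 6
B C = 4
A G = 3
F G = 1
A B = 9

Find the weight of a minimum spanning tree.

Kruskal's algorithm — process edges by increasing weight (ties by edge label):
F G (1): add — endpoints in different components.
A G (3): add — endpoints in different components.
B C (4): add — endpoints in different components.
B D (6): add — endpoints in different components.
C D (6): skip — C and D already connected.
A B (9): add — endpoints in different components.
E G (9): add — endpoints in different components.
MST edges: F G, A G, B C, B D, A B, E G; total weight 1+3+4+6+9+9 = 32.

32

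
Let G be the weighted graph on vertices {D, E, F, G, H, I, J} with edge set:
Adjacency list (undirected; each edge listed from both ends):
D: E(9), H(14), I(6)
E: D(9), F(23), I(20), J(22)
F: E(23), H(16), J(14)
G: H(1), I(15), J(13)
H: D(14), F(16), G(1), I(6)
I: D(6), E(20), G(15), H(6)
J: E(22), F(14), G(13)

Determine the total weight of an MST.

Sort edges by weight, then run Kruskal:
G H (1): add — endpoints in different components.
D I (6): add — endpoints in different components.
H I (6): add — endpoints in different components.
D E (9): add — endpoints in different components.
G J (13): add — endpoints in different components.
D H (14): skip — D and H already connected.
F J (14): add — endpoints in different components.
MST edges: G H, D I, H I, D E, G J, F J; total weight 1+6+6+9+13+14 = 49.

49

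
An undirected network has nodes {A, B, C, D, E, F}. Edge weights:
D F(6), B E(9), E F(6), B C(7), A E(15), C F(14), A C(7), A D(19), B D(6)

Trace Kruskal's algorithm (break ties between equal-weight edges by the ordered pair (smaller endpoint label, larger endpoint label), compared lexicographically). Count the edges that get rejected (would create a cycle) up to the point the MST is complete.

0

Kruskal: consider edges lightest-first.
B D (6): add — endpoints in different components.
D F (6): add — endpoints in different components.
E F (6): add — endpoints in different components.
A C (7): add — endpoints in different components.
B C (7): add — endpoints in different components.
Edges rejected before the tree was complete: 0.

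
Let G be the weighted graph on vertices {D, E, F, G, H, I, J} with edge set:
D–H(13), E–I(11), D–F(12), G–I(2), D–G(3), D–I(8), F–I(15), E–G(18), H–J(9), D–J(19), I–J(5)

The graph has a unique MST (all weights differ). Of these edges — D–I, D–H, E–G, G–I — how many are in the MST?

Kruskal's algorithm — process edges by increasing weight (ties by edge label):
G–I (2): add. Components now {D} {E} {F} {G,I} {H} {J}
D–G (3): add. Components now {D,G,I} {E} {F} {H} {J}
I–J (5): add. Components now {D,G,I,J} {E} {F} {H}
D–I (8): skip — D and I already connected.
H–J (9): add. Components now {D,G,H,I,J} {E} {F}
E–I (11): add. Components now {D,E,G,H,I,J} {F}
D–F (12): add. Components now {D,E,F,G,H,I,J}
MST edge set: {G–I, D–G, I–J, H–J, E–I, D–F}.
Of the listed edges, {G–I} are in the MST → 1.

1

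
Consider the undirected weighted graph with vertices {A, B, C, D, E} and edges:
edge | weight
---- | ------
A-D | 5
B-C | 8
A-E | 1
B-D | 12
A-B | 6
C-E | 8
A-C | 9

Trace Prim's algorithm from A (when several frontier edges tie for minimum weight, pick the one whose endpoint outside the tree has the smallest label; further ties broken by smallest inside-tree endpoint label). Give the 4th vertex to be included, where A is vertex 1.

Prim's algorithm from A:
Step 1: cheapest edge leaving the tree is A-E (1); add E.
Step 2: cheapest edge leaving the tree is A-D (5); add D.
Step 3: cheapest edge leaving the tree is A-B (6); add B.
Step 4: cheapest edge leaving the tree is B-C (8); add C.
Vertex order: A, E, D, B, C. The 4th vertex is B.

B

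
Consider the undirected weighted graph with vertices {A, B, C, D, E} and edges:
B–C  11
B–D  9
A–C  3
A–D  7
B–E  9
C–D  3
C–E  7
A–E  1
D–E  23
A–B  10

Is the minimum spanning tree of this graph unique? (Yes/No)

Sort edges by weight, then run Kruskal:
A–E (1): add — endpoints in different components.
A–C (3): add — endpoints in different components.
C–D (3): add — endpoints in different components.
A–D (7): skip — A and D already connected.
C–E (7): skip — C and E already connected.
B–D (9): add — endpoints in different components.
Non-tree edge B–E has weight 9, equal to the heaviest edge on its tree cycle — swapping gives another MST of the same weight. Not unique.

No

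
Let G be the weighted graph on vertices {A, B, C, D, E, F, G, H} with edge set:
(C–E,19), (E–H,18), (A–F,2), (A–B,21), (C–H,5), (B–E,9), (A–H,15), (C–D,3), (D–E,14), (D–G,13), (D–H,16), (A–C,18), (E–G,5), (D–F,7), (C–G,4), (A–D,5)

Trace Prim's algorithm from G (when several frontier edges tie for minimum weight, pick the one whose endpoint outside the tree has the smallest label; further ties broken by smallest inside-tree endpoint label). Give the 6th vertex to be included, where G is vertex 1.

E

Prim's algorithm from G:
Step 1: cheapest edge leaving the tree is C–G (4); add C.
Step 2: cheapest edge leaving the tree is C–D (3); add D.
Step 3: cheapest edge leaving the tree is A–D (5); add A.
Step 4: cheapest edge leaving the tree is A–F (2); add F.
Step 5: cheapest edge leaving the tree is E–G (5); add E.
Step 6: cheapest edge leaving the tree is C–H (5); add H.
Step 7: cheapest edge leaving the tree is B–E (9); add B.
Vertex order: G, C, D, A, F, E, H, B. The 6th vertex is E.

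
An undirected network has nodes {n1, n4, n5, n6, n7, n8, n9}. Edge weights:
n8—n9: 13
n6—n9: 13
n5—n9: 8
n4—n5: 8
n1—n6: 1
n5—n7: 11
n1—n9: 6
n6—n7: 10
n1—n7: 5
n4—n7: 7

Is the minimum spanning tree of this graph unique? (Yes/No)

No

Sort edges by weight, then run Kruskal:
n1—n6 (1): add — endpoints in different components.
n1—n7 (5): add — endpoints in different components.
n1—n9 (6): add — endpoints in different components.
n4—n7 (7): add — endpoints in different components.
n4—n5 (8): add — endpoints in different components.
n5—n9 (8): skip — n5 and n9 already connected.
n6—n7 (10): skip — n7 and n6 already connected.
n5—n7 (11): skip — n7 and n5 already connected.
n6—n9 (13): skip — n9 and n6 already connected.
n8—n9 (13): add — endpoints in different components.
Non-tree edge n5—n9 has weight 8, equal to the heaviest edge on its tree cycle — swapping gives another MST of the same weight. Not unique.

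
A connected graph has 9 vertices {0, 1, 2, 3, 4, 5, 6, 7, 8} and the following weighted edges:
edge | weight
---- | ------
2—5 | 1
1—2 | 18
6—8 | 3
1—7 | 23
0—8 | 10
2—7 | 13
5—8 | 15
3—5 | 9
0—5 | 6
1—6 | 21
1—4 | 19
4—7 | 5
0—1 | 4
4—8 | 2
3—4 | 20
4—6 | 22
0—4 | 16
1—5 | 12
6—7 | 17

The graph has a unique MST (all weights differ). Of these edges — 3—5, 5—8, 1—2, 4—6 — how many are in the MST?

Kruskal: consider edges lightest-first.
2—5 (1): add — endpoints in different components.
4—8 (2): add — endpoints in different components.
6—8 (3): add — endpoints in different components.
0—1 (4): add — endpoints in different components.
4—7 (5): add — endpoints in different components.
0—5 (6): add — endpoints in different components.
3—5 (9): add — endpoints in different components.
0—8 (10): add — endpoints in different components.
MST edge set: {2—5, 4—8, 6—8, 0—1, 4—7, 0—5, 3—5, 0—8}.
Of the listed edges, {3—5} are in the MST → 1.

1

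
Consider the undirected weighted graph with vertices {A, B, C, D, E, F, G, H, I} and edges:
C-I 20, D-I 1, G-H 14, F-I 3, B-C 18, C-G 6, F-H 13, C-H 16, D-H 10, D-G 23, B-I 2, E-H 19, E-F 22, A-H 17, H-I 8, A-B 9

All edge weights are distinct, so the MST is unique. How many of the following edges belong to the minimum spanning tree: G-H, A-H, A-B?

Kruskal's algorithm — process edges by increasing weight (ties by edge label):
D-I (1): add — endpoints in different components.
B-I (2): add — endpoints in different components.
F-I (3): add — endpoints in different components.
C-G (6): add — endpoints in different components.
H-I (8): add — endpoints in different components.
A-B (9): add — endpoints in different components.
D-H (10): skip — D and H already connected.
F-H (13): skip — F and H already connected.
G-H (14): add — endpoints in different components.
C-H (16): skip — C and H already connected.
A-H (17): skip — A and H already connected.
B-C (18): skip — B and C already connected.
E-H (19): add — endpoints in different components.
MST edge set: {D-I, B-I, F-I, C-G, H-I, A-B, G-H, E-H}.
Of the listed edges, {G-H, A-B} are in the MST → 2.

2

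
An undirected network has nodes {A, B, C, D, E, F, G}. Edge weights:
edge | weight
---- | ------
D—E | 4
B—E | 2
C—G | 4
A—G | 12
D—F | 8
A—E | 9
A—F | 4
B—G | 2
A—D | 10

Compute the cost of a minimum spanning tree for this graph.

Prim's algorithm from A:
Step 1: cheapest edge leaving the tree is A—F (4); add F.
Step 2: cheapest edge leaving the tree is D—F (8); add D.
Step 3: cheapest edge leaving the tree is D—E (4); add E.
Step 4: cheapest edge leaving the tree is B—E (2); add B.
Step 5: cheapest edge leaving the tree is B—G (2); add G.
Step 6: cheapest edge leaving the tree is C—G (4); add C.
MST edges: A—F, D—F, D—E, B—E, B—G, C—G; total weight 4+8+4+2+2+4 = 24.

24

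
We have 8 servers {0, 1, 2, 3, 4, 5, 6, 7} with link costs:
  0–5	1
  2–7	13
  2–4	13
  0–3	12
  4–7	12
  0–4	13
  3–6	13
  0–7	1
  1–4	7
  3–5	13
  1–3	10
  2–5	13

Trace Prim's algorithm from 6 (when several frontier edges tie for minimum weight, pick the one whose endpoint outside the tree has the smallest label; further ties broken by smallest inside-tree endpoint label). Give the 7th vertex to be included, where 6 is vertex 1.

7

Grow the tree from 6 using Prim:
Step 1: frontier [3–6 13] → take 3–6 (13); add 3.
Step 2: frontier [1–3 10, 0–3 12, 3–5 13] → take 1–3 (10); add 1.
Step 3: frontier [1–4 7, 0–3 12, 3–5 13] → take 1–4 (7); add 4.
Step 4: frontier [0–3 12, 3–5 13, 4–7 12, 0–4 13, 2–4 13] → take 0–3 (12); add 0.
Step 5: frontier [0–5 1, 0–7 1, 3–5 13, 4–7 12, 2–4 13] → take 0–5 (1); add 5.
Step 6: frontier [0–7 1, 4–7 12, 2–4 13, 2–5 13] → take 0–7 (1); add 7.
Step 7: frontier [2–4 13, 2–5 13, 2–7 13] → take 2–4 (13); add 2.
Vertex order: 6, 3, 1, 4, 0, 5, 7, 2. The 7th vertex is 7.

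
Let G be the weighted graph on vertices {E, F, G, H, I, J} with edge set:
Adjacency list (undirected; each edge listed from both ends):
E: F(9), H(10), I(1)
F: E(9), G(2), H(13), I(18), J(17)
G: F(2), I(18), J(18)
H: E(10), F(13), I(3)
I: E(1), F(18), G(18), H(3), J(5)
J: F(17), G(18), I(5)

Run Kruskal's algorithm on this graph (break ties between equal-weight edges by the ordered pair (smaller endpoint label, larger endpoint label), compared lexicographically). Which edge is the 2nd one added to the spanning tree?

F-G

Kruskal's algorithm — process edges by increasing weight (ties by edge label):
E–I (1): add. Components now {E,I} {F} {G} {H} {J}
F–G (2): add. Components now {E,I} {F,G} {H} {J}
H–I (3): add. Components now {E,H,I} {F,G} {J}
I–J (5): add. Components now {E,H,I,J} {F,G}
E–F (9): add. Components now {E,F,G,H,I,J}
The 2nd edge added is F–G.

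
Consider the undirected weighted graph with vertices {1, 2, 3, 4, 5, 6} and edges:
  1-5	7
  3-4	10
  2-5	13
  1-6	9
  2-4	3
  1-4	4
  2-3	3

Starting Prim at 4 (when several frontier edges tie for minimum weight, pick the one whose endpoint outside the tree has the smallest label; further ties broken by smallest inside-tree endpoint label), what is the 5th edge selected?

1-6

Prim's algorithm from 4:
Step 1: frontier [2-4 3, 1-4 4, 3-4 10] → take 2-4 (3); add 2.
Step 2: frontier [2-3 3, 2-5 13, 1-4 4, 3-4 10] → take 2-3 (3); add 3.
Step 3: frontier [2-5 13, 1-4 4] → take 1-4 (4); add 1.
Step 4: frontier [1-5 7, 1-6 9, 2-5 13] → take 1-5 (7); add 5.
Step 5: frontier [1-6 9] → take 1-6 (9); add 6.
The 5th edge added is 1-6.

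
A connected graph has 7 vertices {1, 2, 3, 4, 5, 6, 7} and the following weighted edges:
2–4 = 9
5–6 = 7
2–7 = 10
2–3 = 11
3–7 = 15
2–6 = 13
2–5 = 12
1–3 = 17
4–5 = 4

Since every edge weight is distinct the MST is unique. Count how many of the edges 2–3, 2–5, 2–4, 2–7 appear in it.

Kruskal: consider edges lightest-first.
4–5 (4): add. Components now {1} {2} {3} {4,5} {6} {7}
5–6 (7): add. Components now {1} {2} {3} {4,5,6} {7}
2–4 (9): add. Components now {1} {2,4,5,6} {3} {7}
2–7 (10): add. Components now {1} {2,4,5,6,7} {3}
2–3 (11): add. Components now {1} {2,3,4,5,6,7}
2–5 (12): skip — 2 and 5 already connected.
2–6 (13): skip — 2 and 6 already connected.
3–7 (15): skip — 3 and 7 already connected.
1–3 (17): add. Components now {1,2,3,4,5,6,7}
MST edge set: {4–5, 5–6, 2–4, 2–7, 2–3, 1–3}.
Of the listed edges, {2–3, 2–4, 2–7} are in the MST → 3.

3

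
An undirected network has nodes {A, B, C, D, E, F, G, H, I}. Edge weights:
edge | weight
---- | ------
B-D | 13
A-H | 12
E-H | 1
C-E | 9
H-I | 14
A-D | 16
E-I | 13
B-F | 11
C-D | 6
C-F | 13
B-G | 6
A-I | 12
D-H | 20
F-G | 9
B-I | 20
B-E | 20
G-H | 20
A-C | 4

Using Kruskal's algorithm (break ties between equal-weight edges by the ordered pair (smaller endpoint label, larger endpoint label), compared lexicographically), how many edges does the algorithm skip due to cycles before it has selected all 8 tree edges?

2

Sort edges by weight, then run Kruskal:
E-H (1): add — endpoints in different components.
A-C (4): add — endpoints in different components.
B-G (6): add — endpoints in different components.
C-D (6): add — endpoints in different components.
C-E (9): add — endpoints in different components.
F-G (9): add — endpoints in different components.
B-F (11): skip — B and F already connected.
A-H (12): skip — A and H already connected.
A-I (12): add — endpoints in different components.
B-D (13): add — endpoints in different components.
Edges rejected before the tree was complete: 2.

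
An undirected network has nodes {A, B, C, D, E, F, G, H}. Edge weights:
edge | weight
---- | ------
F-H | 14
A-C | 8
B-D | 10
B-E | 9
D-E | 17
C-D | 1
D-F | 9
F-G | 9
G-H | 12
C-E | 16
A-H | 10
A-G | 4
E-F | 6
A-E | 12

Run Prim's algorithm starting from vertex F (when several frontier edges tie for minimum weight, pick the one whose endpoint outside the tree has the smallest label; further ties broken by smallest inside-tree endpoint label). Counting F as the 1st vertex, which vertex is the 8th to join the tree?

H

Prim's algorithm from F:
Step 1: frontier [E-F 6, D-F 9, F-G 9, F-H 14] → take E-F (6); add E.
Step 2: frontier [B-E 9, A-E 12, C-E 16, D-E 17, D-F 9, F-G 9, F-H 14] → take B-E (9); add B.
Step 3: frontier [B-D 10, A-E 12, C-E 16, D-E 17, D-F 9, F-G 9, F-H 14] → take D-F (9); add D.
Step 4: frontier [C-D 1, A-E 12, C-E 16, F-G 9, F-H 14] → take C-D (1); add C.
Step 5: frontier [A-C 8, A-E 12, F-G 9, F-H 14] → take A-C (8); add A.
Step 6: frontier [A-G 4, A-H 10, F-G 9, F-H 14] → take A-G (4); add G.
Step 7: frontier [A-H 10, F-H 14, G-H 12] → take A-H (10); add H.
Vertex order: F, E, B, D, C, A, G, H. The 8th vertex is H.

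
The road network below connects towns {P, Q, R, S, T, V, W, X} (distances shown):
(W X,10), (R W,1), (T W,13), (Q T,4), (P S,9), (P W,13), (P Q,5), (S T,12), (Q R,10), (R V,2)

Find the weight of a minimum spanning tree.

Grow the tree from V using Prim:
Step 1: cheapest edge leaving the tree is R V (2); add R.
Step 2: cheapest edge leaving the tree is R W (1); add W.
Step 3: cheapest edge leaving the tree is Q R (10); add Q.
Step 4: cheapest edge leaving the tree is Q T (4); add T.
Step 5: cheapest edge leaving the tree is P Q (5); add P.
Step 6: cheapest edge leaving the tree is P S (9); add S.
Step 7: cheapest edge leaving the tree is W X (10); add X.
MST edges: R V, R W, Q R, Q T, P Q, P S, W X; total weight 2+1+10+4+5+9+10 = 41.

41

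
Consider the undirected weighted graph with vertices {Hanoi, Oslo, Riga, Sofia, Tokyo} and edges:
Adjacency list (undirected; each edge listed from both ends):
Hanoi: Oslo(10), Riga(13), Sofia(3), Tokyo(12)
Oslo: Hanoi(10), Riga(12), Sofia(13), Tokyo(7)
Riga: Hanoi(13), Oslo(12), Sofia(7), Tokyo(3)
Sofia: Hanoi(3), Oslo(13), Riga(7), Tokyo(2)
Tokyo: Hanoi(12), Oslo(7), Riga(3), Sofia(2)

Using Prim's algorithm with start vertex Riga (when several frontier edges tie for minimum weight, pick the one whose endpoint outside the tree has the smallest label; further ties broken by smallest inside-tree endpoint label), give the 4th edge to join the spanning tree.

Prim, starting at Riga.
Step 1: cheapest edge leaving the tree is Riga Tokyo (3); add Tokyo.
Step 2: cheapest edge leaving the tree is Sofia Tokyo (2); add Sofia.
Step 3: cheapest edge leaving the tree is Hanoi Sofia (3); add Hanoi.
Step 4: cheapest edge leaving the tree is Oslo Tokyo (7); add Oslo.
The 4th edge added is Oslo Tokyo.

Oslo-Tokyo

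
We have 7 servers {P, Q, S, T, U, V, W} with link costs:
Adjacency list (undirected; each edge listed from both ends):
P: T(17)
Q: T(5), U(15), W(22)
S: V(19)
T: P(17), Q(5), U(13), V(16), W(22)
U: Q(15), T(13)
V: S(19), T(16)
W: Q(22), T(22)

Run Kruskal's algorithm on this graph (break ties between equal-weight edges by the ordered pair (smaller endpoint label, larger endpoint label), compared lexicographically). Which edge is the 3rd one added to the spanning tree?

Sort edges by weight, then run Kruskal:
Q–T (5): add — endpoints in different components.
T–U (13): add — endpoints in different components.
Q–U (15): skip — Q and U already connected.
T–V (16): add — endpoints in different components.
P–T (17): add — endpoints in different components.
S–V (19): add — endpoints in different components.
Q–W (22): add — endpoints in different components.
The 3rd edge added is T–V.

T-V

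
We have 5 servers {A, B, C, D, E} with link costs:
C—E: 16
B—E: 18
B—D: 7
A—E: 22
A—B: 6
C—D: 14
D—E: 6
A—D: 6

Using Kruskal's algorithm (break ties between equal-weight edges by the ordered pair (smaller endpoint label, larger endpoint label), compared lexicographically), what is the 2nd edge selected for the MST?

Kruskal: consider edges lightest-first.
A—B (6): add — endpoints in different components.
A—D (6): add — endpoints in different components.
D—E (6): add — endpoints in different components.
B—D (7): skip — B and D already connected.
C—D (14): add — endpoints in different components.
The 2nd edge added is A—D.

A-D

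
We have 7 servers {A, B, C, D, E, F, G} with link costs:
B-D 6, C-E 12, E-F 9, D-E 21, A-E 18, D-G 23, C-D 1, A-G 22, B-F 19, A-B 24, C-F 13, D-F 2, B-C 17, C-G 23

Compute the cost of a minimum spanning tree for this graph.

Kruskal's algorithm — process edges by increasing weight (ties by edge label):
C-D (1): add — endpoints in different components.
D-F (2): add — endpoints in different components.
B-D (6): add — endpoints in different components.
E-F (9): add — endpoints in different components.
C-E (12): skip — C and E already connected.
C-F (13): skip — C and F already connected.
B-C (17): skip — B and C already connected.
A-E (18): add — endpoints in different components.
B-F (19): skip — B and F already connected.
D-E (21): skip — D and E already connected.
A-G (22): add — endpoints in different components.
MST edges: C-D, D-F, B-D, E-F, A-E, A-G; total weight 1+2+6+9+18+22 = 58.

58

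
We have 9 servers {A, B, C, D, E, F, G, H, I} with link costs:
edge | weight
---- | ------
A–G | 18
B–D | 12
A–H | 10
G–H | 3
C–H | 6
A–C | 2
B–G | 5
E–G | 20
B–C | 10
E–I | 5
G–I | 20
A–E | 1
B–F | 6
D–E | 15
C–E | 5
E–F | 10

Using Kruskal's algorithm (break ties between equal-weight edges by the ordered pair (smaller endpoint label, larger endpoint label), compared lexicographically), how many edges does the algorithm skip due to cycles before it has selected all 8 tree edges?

Kruskal's algorithm — process edges by increasing weight (ties by edge label):
A–E (1): add — endpoints in different components.
A–C (2): add — endpoints in different components.
G–H (3): add — endpoints in different components.
B–G (5): add — endpoints in different components.
C–E (5): skip — C and E already connected.
E–I (5): add — endpoints in different components.
B–F (6): add — endpoints in different components.
C–H (6): add — endpoints in different components.
A–H (10): skip — A and H already connected.
B–C (10): skip — B and C already connected.
E–F (10): skip — E and F already connected.
B–D (12): add — endpoints in different components.
Edges rejected before the tree was complete: 4.

4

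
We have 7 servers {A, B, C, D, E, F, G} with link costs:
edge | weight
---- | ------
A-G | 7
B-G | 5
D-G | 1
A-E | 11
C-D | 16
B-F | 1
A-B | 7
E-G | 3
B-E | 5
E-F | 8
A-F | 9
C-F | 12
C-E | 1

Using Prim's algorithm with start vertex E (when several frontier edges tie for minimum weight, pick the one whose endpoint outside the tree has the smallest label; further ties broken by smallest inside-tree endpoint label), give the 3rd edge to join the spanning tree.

Grow the tree from E using Prim:
Step 1: frontier [C-E 1, E-G 3, B-E 5, E-F 8, A-E 11] → take C-E (1); add C.
Step 2: frontier [C-F 12, C-D 16, E-G 3, B-E 5, E-F 8, A-E 11] → take E-G (3); add G.
Step 3: frontier [C-F 12, C-D 16, B-E 5, E-F 8, A-E 11, D-G 1, B-G 5, A-G 7] → take D-G (1); add D.
Step 4: frontier [C-F 12, B-E 5, E-F 8, A-E 11, B-G 5, A-G 7] → take B-E (5); add B.
Step 5: frontier [B-F 1, A-B 7, C-F 12, E-F 8, A-E 11, A-G 7] → take B-F (1); add F.
Step 6: frontier [A-B 7, A-E 11, A-F 9, A-G 7] → take A-B (7); add A.
The 3rd edge added is D-G.

D-G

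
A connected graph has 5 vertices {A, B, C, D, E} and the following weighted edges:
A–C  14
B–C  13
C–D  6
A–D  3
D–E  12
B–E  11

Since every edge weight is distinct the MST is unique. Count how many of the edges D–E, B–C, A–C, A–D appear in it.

2

Kruskal: consider edges lightest-first.
A–D (3): add. Components now {A,D} {B} {C} {E}
C–D (6): add. Components now {A,C,D} {B} {E}
B–E (11): add. Components now {A,C,D} {B,E}
D–E (12): add. Components now {A,B,C,D,E}
MST edge set: {A–D, C–D, B–E, D–E}.
Of the listed edges, {D–E, A–D} are in the MST → 2.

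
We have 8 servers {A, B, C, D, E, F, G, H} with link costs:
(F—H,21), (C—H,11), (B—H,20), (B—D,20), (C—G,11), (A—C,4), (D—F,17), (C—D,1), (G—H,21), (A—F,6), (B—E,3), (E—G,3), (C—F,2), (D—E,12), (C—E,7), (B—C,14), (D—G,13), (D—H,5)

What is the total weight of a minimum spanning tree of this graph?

Sort edges by weight, then run Kruskal:
C—D (1): add — endpoints in different components.
C—F (2): add — endpoints in different components.
B—E (3): add — endpoints in different components.
E—G (3): add — endpoints in different components.
A—C (4): add — endpoints in different components.
D—H (5): add — endpoints in different components.
A—F (6): skip — A and F already connected.
C—E (7): add — endpoints in different components.
MST edges: C—D, C—F, B—E, E—G, A—C, D—H, C—E; total weight 1+2+3+3+4+5+7 = 25.

25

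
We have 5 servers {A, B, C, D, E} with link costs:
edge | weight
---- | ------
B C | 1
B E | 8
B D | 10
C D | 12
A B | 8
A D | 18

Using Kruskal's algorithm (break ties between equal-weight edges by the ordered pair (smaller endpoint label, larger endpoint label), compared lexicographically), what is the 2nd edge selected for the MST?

A-B

Kruskal's algorithm — process edges by increasing weight (ties by edge label):
B C (1): add. Components now {A} {B,C} {D} {E}
A B (8): add. Components now {A,B,C} {D} {E}
B E (8): add. Components now {A,B,C,E} {D}
B D (10): add. Components now {A,B,C,D,E}
The 2nd edge added is A B.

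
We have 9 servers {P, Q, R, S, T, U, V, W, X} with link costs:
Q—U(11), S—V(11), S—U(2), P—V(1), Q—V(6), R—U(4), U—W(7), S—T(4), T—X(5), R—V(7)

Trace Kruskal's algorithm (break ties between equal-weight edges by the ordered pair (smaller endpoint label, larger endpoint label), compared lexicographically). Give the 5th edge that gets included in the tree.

T-X

Kruskal: consider edges lightest-first.
P—V (1): add — endpoints in different components.
S—U (2): add — endpoints in different components.
R—U (4): add — endpoints in different components.
S—T (4): add — endpoints in different components.
T—X (5): add — endpoints in different components.
Q—V (6): add — endpoints in different components.
R—V (7): add — endpoints in different components.
U—W (7): add — endpoints in different components.
The 5th edge added is T—X.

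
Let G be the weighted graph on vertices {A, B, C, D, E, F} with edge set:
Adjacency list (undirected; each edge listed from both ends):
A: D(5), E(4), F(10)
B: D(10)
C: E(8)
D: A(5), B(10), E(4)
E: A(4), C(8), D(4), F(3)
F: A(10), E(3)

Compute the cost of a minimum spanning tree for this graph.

Kruskal's algorithm — process edges by increasing weight (ties by edge label):
E–F (3): add. Components now {A} {B} {C} {D} {E,F}
A–E (4): add. Components now {A,E,F} {B} {C} {D}
D–E (4): add. Components now {A,D,E,F} {B} {C}
A–D (5): skip — A and D already connected.
C–E (8): add. Components now {A,C,D,E,F} {B}
A–F (10): skip — A and F already connected.
B–D (10): add. Components now {A,B,C,D,E,F}
MST edges: E–F, A–E, D–E, C–E, B–D; total weight 3+4+4+8+10 = 29.

29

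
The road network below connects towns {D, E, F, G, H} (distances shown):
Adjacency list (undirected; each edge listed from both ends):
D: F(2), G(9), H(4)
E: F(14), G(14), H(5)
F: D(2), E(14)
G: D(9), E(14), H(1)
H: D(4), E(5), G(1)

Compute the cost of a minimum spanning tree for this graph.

12

Prim, starting at G.
Step 1: frontier [G H 1, D G 9, E G 14] → take G H (1); add H.
Step 2: frontier [D G 9, E G 14, D H 4, E H 5] → take D H (4); add D.
Step 3: frontier [D F 2, E G 14, E H 5] → take D F (2); add F.
Step 4: frontier [E F 14, E G 14, E H 5] → take E H (5); add E.
MST edges: G H, D H, D F, E H; total weight 1+4+2+5 = 12.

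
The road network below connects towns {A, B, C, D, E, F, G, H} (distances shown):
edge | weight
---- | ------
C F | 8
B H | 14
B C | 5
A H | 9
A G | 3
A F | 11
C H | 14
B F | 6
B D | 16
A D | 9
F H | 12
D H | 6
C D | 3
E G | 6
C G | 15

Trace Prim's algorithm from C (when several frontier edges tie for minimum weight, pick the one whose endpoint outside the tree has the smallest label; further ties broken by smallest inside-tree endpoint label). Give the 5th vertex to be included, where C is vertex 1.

Grow the tree from C using Prim:
Step 1: cheapest edge leaving the tree is C D (3); add D.
Step 2: cheapest edge leaving the tree is B C (5); add B.
Step 3: cheapest edge leaving the tree is B F (6); add F.
Step 4: cheapest edge leaving the tree is D H (6); add H.
Step 5: cheapest edge leaving the tree is A D (9); add A.
Step 6: cheapest edge leaving the tree is A G (3); add G.
Step 7: cheapest edge leaving the tree is E G (6); add E.
Vertex order: C, D, B, F, H, A, G, E. The 5th vertex is H.

H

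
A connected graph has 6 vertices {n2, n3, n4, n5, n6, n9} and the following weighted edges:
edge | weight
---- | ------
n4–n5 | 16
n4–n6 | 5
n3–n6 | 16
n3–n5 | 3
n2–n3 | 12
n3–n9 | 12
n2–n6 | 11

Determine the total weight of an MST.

Sort edges by weight, then run Kruskal:
n3–n5 (3): add. Components now {n6} {n4} {n9} {n2} {n3,n5}
n4–n6 (5): add. Components now {n4,n6} {n9} {n2} {n3,n5}
n2–n6 (11): add. Components now {n2,n4,n6} {n9} {n3,n5}
n2–n3 (12): add. Components now {n2,n3,n4,n5,n6} {n9}
n3–n9 (12): add. Components now {n2,n3,n4,n5,n6,n9}
MST edges: n3–n5, n4–n6, n2–n6, n2–n3, n3–n9; total weight 3+5+11+12+12 = 43.

43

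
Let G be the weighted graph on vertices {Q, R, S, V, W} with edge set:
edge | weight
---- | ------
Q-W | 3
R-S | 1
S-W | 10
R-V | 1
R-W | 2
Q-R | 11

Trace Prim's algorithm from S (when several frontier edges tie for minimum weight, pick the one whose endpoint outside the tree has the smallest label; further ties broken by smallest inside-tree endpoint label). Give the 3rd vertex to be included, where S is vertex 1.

Grow the tree from S using Prim:
Step 1: frontier [R-S 1, S-W 10] → take R-S (1); add R.
Step 2: frontier [R-V 1, R-W 2, Q-R 11, S-W 10] → take R-V (1); add V.
Step 3: frontier [R-W 2, Q-R 11, S-W 10] → take R-W (2); add W.
Step 4: frontier [Q-R 11, Q-W 3] → take Q-W (3); add Q.
Vertex order: S, R, V, W, Q. The 3rd vertex is V.

V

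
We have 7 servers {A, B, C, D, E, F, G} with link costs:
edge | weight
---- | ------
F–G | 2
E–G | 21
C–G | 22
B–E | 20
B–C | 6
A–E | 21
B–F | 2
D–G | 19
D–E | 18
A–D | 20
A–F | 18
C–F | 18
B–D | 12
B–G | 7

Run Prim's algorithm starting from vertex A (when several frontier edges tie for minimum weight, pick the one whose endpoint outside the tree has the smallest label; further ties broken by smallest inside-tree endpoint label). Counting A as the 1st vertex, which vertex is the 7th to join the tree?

Grow the tree from A using Prim:
Step 1: cheapest edge leaving the tree is A–F (18); add F.
Step 2: cheapest edge leaving the tree is B–F (2); add B.
Step 3: cheapest edge leaving the tree is F–G (2); add G.
Step 4: cheapest edge leaving the tree is B–C (6); add C.
Step 5: cheapest edge leaving the tree is B–D (12); add D.
Step 6: cheapest edge leaving the tree is D–E (18); add E.
Vertex order: A, F, B, G, C, D, E. The 7th vertex is E.

E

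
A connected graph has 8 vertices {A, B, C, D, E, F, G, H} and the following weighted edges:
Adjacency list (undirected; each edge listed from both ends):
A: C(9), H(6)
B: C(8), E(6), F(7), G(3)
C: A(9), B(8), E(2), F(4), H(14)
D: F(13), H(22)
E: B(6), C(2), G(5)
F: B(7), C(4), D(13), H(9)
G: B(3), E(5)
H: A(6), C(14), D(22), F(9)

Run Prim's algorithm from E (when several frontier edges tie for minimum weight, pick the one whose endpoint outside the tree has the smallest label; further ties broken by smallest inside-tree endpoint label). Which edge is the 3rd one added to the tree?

E-G

Prim, starting at E.
Step 1: cheapest edge leaving the tree is C E (2); add C.
Step 2: cheapest edge leaving the tree is C F (4); add F.
Step 3: cheapest edge leaving the tree is E G (5); add G.
Step 4: cheapest edge leaving the tree is B G (3); add B.
Step 5: cheapest edge leaving the tree is A C (9); add A.
Step 6: cheapest edge leaving the tree is A H (6); add H.
Step 7: cheapest edge leaving the tree is D F (13); add D.
The 3rd edge added is E G.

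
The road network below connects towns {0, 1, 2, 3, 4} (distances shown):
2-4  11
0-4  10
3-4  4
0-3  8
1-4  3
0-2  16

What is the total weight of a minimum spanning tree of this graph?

Sort edges by weight, then run Kruskal:
1-4 (3): add — endpoints in different components.
3-4 (4): add — endpoints in different components.
0-3 (8): add — endpoints in different components.
0-4 (10): skip — 0 and 4 already connected.
2-4 (11): add — endpoints in different components.
MST edges: 1-4, 3-4, 0-3, 2-4; total weight 3+4+8+11 = 26.

26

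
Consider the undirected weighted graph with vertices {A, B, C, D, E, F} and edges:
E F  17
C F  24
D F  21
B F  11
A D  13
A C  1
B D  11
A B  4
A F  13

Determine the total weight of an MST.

Kruskal's algorithm — process edges by increasing weight (ties by edge label):
A C (1): add — endpoints in different components.
A B (4): add — endpoints in different components.
B D (11): add — endpoints in different components.
B F (11): add — endpoints in different components.
A D (13): skip — A and D already connected.
A F (13): skip — A and F already connected.
E F (17): add — endpoints in different components.
MST edges: A C, A B, B D, B F, E F; total weight 1+4+11+11+17 = 44.

44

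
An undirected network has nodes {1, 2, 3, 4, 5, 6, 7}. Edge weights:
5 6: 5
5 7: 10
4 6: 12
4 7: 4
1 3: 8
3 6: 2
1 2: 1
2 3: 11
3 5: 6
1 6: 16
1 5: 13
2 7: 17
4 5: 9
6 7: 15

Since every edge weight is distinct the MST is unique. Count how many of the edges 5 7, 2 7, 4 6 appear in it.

Sort edges by weight, then run Kruskal:
1 2 (1): add — endpoints in different components.
3 6 (2): add — endpoints in different components.
4 7 (4): add — endpoints in different components.
5 6 (5): add — endpoints in different components.
3 5 (6): skip — 3 and 5 already connected.
1 3 (8): add — endpoints in different components.
4 5 (9): add — endpoints in different components.
MST edge set: {1 2, 3 6, 4 7, 5 6, 1 3, 4 5}.
Of the listed edges, {} are in the MST → 0.

0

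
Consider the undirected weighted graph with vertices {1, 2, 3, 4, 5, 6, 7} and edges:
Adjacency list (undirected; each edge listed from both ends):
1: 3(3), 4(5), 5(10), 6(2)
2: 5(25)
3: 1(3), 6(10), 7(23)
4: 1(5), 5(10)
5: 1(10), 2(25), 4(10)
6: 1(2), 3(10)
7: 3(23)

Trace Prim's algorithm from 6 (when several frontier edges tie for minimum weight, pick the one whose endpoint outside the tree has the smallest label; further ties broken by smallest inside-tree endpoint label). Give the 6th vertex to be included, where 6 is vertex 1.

Grow the tree from 6 using Prim:
Step 1: cheapest edge leaving the tree is 1–6 (2); add 1.
Step 2: cheapest edge leaving the tree is 1–3 (3); add 3.
Step 3: cheapest edge leaving the tree is 1–4 (5); add 4.
Step 4: cheapest edge leaving the tree is 1–5 (10); add 5.
Step 5: cheapest edge leaving the tree is 3–7 (23); add 7.
Step 6: cheapest edge leaving the tree is 2–5 (25); add 2.
Vertex order: 6, 1, 3, 4, 5, 7, 2. The 6th vertex is 7.

7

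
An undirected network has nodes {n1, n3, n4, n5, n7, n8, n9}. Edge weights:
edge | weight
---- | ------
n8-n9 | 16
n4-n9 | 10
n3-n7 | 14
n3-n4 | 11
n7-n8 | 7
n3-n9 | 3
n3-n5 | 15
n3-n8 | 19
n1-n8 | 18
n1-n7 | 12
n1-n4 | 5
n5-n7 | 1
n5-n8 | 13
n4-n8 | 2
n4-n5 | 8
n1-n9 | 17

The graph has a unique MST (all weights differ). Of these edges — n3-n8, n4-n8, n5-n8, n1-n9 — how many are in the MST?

1

Kruskal's algorithm — process edges by increasing weight (ties by edge label):
n5-n7 (1): add. Components now {n8} {n9} {n3} {n4} {n5,n7} {n1}
n4-n8 (2): add. Components now {n4,n8} {n9} {n3} {n5,n7} {n1}
n3-n9 (3): add. Components now {n4,n8} {n3,n9} {n5,n7} {n1}
n1-n4 (5): add. Components now {n1,n4,n8} {n3,n9} {n5,n7}
n7-n8 (7): add. Components now {n1,n4,n5,n7,n8} {n3,n9}
n4-n5 (8): skip — n4 and n5 already connected.
n4-n9 (10): add. Components now {n1,n3,n4,n5,n7,n8,n9}
MST edge set: {n5-n7, n4-n8, n3-n9, n1-n4, n7-n8, n4-n9}.
Of the listed edges, {n4-n8} are in the MST → 1.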